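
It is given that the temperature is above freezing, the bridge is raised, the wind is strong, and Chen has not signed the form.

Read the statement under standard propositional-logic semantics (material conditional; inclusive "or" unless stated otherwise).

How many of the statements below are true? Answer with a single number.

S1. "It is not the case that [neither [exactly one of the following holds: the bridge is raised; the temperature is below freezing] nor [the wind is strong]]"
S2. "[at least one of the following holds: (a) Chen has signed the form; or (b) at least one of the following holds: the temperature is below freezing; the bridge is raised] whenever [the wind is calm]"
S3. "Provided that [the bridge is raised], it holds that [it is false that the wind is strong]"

Let L = "the bridge is raised" (T), R = "the temperature is below freezing" (F), K = "the wind is strong" (T), G = "Chen has signed the form" (F).

S1: In symbols: ¬((L ⊕ R) ↓ K)

L ⊕ R = T ⊕ F = T
(L ⊕ R) ↓ K = T ↓ T = F
¬((L ⊕ R) ↓ K) = ¬F = T
So S1 is true.

S2: This is ¬K → (G ∨ (R ∨ L)).

¬K = ¬T = F
R ∨ L = F ∨ T = T
G ∨ (R ∨ L) = F ∨ T = T
¬K → (G ∨ (R ∨ L)) = F → T = T
So S2 is true.

S3: Formalization: L → ¬K

¬K = ¬T = F
L → ¬K = T → F = F
So S3 is false.

2 of the 3 statements are true.

2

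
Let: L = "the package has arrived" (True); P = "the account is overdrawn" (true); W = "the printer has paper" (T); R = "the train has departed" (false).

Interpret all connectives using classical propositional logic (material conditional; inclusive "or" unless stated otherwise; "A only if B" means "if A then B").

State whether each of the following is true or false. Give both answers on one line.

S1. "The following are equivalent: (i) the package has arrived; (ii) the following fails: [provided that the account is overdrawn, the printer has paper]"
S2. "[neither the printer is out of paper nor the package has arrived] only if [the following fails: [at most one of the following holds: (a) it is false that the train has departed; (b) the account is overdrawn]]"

S1: In symbols: L ↔ ¬(P → W)

P → W = T → T = T
¬(P → W) = ¬T = F
L ↔ ¬(P → W) = T ↔ F = F
Hence S1 is false.

S2: This is (¬W ↓ L) → ¬(¬R ↑ P).

¬W = ¬T = F
¬W ↓ L = F ↓ T = F
¬R = ¬F = T
¬R ↑ P = T ↑ T = F
¬(¬R ↑ P) = ¬F = T
(¬W ↓ L) → ¬(¬R ↑ P) = F → T = T
So S2 is true.

S1 false; S2 true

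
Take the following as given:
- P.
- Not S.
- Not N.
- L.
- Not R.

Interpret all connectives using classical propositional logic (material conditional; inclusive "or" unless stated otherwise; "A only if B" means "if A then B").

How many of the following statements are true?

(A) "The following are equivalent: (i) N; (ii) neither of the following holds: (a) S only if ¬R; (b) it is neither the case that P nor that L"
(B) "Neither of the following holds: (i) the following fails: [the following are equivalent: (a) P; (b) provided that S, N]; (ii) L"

(A): In symbols: N <-> ((S -> ~R) nor (P nor L))

~R = ~F = T
S -> ~R = F -> T = T
P nor L = T nor T = F
(S -> ~R) nor (P nor L) = T nor F = F
N <-> ((S -> ~R) nor (P nor L)) = F <-> F = T
So (A) is true.

(B): In symbols: ~(P <-> (S -> N)) nor L

S -> N = F -> F = T
P <-> (S -> N) = T <-> T = T
~(P <-> (S -> N)) = ~T = F
~(P <-> (S -> N)) nor L = F nor T = F
So (B) is false.

1 of the 2 statements is true ((A)).

1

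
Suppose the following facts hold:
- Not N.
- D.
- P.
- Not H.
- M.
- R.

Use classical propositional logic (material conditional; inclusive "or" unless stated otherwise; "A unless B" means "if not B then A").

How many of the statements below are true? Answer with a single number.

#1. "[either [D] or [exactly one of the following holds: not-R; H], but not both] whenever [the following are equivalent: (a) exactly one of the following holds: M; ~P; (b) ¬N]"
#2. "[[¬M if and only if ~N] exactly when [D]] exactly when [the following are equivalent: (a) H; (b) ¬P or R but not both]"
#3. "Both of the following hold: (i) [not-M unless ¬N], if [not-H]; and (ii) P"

3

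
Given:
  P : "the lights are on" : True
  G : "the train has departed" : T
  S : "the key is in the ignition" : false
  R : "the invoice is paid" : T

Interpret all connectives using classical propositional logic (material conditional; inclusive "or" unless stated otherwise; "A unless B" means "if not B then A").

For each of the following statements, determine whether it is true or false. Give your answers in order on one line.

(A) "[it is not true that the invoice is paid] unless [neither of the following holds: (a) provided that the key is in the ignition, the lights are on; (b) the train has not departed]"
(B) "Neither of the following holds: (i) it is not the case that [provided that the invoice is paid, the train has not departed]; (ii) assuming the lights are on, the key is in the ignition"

(A): Parsed as ~R | ((S -> P) nor ~G)

~R = ~T = F
S -> P = F -> T = T
~G = ~T = F
(S -> P) nor ~G = T nor F = F
~R | ((S -> P) nor ~G) = F | F = F
Hence (A) is false.

(B): This is ~(R -> ~G) nor (P -> S).

~G = ~T = F
R -> ~G = T -> F = F
~(R -> ~G) = ~F = T
P -> S = T -> F = F
~(R -> ~G) nor (P -> S) = T nor F = F
Thus (B) is false.

(A) false; (B) false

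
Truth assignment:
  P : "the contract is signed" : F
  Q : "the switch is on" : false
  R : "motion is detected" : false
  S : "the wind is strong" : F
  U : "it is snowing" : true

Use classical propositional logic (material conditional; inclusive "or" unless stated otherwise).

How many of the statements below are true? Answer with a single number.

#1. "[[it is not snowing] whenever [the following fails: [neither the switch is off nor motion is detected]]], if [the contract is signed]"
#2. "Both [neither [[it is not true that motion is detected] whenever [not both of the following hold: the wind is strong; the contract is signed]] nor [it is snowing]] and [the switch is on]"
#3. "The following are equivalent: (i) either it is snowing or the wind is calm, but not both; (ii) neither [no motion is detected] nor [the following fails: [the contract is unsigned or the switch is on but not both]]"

2

#1: Formalization: P → (¬(¬Q ↓ R) → ¬U)

¬Q = ¬F = T
¬Q ↓ R = T ↓ F = F
¬(¬Q ↓ R) = ¬F = T
¬U = ¬T = F
¬(¬Q ↓ R) → ¬U = T → F = F
P → (¬(¬Q ↓ R) → ¬U) = F → F = T
So #1 is true.

#2: Formalization: (((S ↑ P) → ¬R) ↓ U) ∧ Q

S ↑ P = F ↑ F = T
¬R = ¬F = T
(S ↑ P) → ¬R = T → T = T
((S ↑ P) → ¬R) ↓ U = T ↓ T = F
(((S ↑ P) → ¬R) ↓ U) ∧ Q = F ∧ F = F
Thus #2 is false.

#3: Formalization: (U ⊕ ¬S) ↔ (¬R ↓ ¬(¬P ⊕ Q))

¬S = ¬F = T
U ⊕ ¬S = T ⊕ T = F
¬R = ¬F = T
¬P = ¬F = T
¬P ⊕ Q = T ⊕ F = T
¬(¬P ⊕ Q) = ¬T = F
¬R ↓ ¬(¬P ⊕ Q) = T ↓ F = F
(U ⊕ ¬S) ↔ (¬R ↓ ¬(¬P ⊕ Q)) = F ↔ F = T
Thus #3 is true.

2 of the 3 statements are true (#1, #3).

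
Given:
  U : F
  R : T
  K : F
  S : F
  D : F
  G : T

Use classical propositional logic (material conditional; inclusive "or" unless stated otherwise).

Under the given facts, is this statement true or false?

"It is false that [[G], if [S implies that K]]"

False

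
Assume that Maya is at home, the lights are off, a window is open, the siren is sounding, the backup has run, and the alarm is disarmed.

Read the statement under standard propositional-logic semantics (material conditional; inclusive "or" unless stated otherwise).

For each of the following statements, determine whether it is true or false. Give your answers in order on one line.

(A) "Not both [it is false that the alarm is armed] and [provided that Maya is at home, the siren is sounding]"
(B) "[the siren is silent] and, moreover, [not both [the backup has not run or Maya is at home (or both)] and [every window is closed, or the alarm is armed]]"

(A) false / (B) false

Let V = "the alarm is armed" (F), P = "Maya is at home" (T), S = "the siren is sounding" (T), U = "the backup has run" (T), R = "a window is open" (T).

(A): This is ~V nand (P -> S).

~V = ~F = T
P -> S = T -> T = T
~V nand (P -> S) = T nand T = F
So (A) is false.

(B): Formalization: ~S & ((~U | P) nand (~R | V))

~S = ~T = F
~U = ~T = F
~U | P = F | T = T
~R = ~T = F
~R | V = F | F = F
(~U | P) nand (~R | V) = T nand F = T
~S & ((~U | P) nand (~R | V)) = F & T = F
So (B) is false.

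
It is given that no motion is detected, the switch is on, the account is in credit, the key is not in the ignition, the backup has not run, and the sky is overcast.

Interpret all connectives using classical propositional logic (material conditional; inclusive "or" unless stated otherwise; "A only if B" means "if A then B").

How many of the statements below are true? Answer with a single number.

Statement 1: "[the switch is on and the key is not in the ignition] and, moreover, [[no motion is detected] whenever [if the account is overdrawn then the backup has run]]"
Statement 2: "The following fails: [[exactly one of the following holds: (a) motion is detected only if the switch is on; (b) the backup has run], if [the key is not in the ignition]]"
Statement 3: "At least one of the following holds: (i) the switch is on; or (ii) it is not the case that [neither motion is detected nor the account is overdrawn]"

Let N = "the switch is on" (True), P = "the key is in the ignition" (False), U = "the account is overdrawn" (False), W = "the backup has run" (False), L = "motion is detected" (False).

Statement 1: Parsed as (N and not P) and ((U -> W) -> not L)

not P = not False = True
N and not P = True and True = True
U -> W = False -> False = True
not L = not False = True
(U -> W) -> not L = True -> True = True
(N and not P) and ((U -> W) -> not L) = True and True = True
So Statement 1 is true.

Statement 2: In symbols: not (not P -> ((L -> N) xor W))

not P = not False = True
L -> N = False -> True = True
(L -> N) xor W = True xor False = True
not P -> ((L -> N) xor W) = True -> True = True
not (not P -> ((L -> N) xor W)) = not True = False
Thus Statement 2 is false.

Statement 3: Formalization: N or not (L nor U)

L nor U = False nor False = True
not (L nor U) = not True = False
N or not (L nor U) = True or False = True
Hence Statement 3 is true.

2 of the 3 statements are true.

2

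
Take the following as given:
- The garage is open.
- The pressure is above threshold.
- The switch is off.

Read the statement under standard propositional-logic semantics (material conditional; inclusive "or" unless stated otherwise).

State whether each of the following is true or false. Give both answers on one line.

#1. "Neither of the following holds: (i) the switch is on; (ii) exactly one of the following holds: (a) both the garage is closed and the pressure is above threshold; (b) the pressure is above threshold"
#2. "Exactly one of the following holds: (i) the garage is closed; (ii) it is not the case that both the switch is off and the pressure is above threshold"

#1 False; #2 False

Let Q = "the switch is on" (F), M = "the garage is closed" (F), P = "the pressure is above threshold" (T).

#1: Parsed as Q nor ((M & P) xor P)

M & P = F & T = F
(M & P) xor P = F xor T = T
Q nor ((M & P) xor P) = F nor T = F
Hence #1 is false.

#2: Parsed as M xor (~Q nand P)

~Q = ~F = T
~Q nand P = T nand T = F
M xor (~Q nand P) = F xor F = F
Thus #2 is false.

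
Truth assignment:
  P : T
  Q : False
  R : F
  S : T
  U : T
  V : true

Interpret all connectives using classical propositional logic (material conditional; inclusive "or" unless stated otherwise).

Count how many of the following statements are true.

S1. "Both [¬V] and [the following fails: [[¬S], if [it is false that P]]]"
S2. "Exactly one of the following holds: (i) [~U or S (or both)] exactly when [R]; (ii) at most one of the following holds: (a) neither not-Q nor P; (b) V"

1

S1: Formalization: ~V & ~(~P -> ~S)

~V = ~T = F
~P = ~T = F
~S = ~T = F
~P -> ~S = F -> F = T
~(~P -> ~S) = ~T = F
~V & ~(~P -> ~S) = F & F = F
Thus S1 is false.

S2: This is ((~U | S) <-> R) xor ((~Q nor P) nand V).

~U = ~T = F
~U | S = F | T = T
(~U | S) <-> R = T <-> F = F
~Q = ~F = T
~Q nor P = T nor T = F
(~Q nor P) nand V = F nand T = T
((~U | S) <-> R) xor ((~Q nor P) nand V) = F xor T = T
So S2 is true.

Count: 1.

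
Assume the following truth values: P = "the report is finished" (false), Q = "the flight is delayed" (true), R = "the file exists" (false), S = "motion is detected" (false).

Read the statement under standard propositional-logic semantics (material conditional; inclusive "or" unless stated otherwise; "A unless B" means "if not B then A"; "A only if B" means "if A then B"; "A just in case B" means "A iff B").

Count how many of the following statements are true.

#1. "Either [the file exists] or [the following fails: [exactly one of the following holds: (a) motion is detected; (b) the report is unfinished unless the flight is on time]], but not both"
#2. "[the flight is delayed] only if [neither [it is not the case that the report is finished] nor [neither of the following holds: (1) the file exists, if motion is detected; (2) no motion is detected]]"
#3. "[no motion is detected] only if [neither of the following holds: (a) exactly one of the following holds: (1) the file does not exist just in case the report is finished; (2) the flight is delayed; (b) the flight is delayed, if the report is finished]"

#1: Formalization: R xor ~(S xor (~P | ~Q))

~P = ~F = T
~Q = ~T = F
~P | ~Q = T | F = T
S xor (~P | ~Q) = F xor T = T
~(S xor (~P | ~Q)) = ~T = F
R xor ~(S xor (~P | ~Q)) = F xor F = F
Thus #1 is false.

#2: Formalization: Q -> (~P nor ((S -> R) nor ~S))

~P = ~F = T
S -> R = F -> F = T
~S = ~F = T
(S -> R) nor ~S = T nor T = F
~P nor ((S -> R) nor ~S) = T nor F = F
Q -> (~P nor ((S -> R) nor ~S)) = T -> F = F
So #2 is false.

#3: In symbols: ~S -> (((~R <-> P) xor Q) nor (P -> Q))

~S = ~F = T
~R = ~F = T
~R <-> P = T <-> F = F
(~R <-> P) xor Q = F xor T = T
P -> Q = F -> T = T
((~R <-> P) xor Q) nor (P -> Q) = T nor T = F
~S -> (((~R <-> P) xor Q) nor (P -> Q)) = T -> F = F
Thus #3 is false.

0 of the 3 statements are true (none).

0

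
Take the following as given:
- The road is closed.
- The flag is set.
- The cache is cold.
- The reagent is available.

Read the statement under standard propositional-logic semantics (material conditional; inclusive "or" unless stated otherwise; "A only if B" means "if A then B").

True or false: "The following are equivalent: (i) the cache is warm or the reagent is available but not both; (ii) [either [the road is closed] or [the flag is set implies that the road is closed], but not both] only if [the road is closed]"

Let Q = "the cache is warm" (F), V = "the reagent is available" (T), H = "the road is closed" (T), M = "the flag is set" (T).
In symbols: (Q xor V) <-> ((H xor (M -> H)) -> H)

Q xor V = F xor T = T
M -> H = T -> T = T
H xor (M -> H) = T xor T = F
(H xor (M -> H)) -> H = F -> T = T
(Q xor V) <-> ((H xor (M -> H)) -> H) = T <-> T = T

True.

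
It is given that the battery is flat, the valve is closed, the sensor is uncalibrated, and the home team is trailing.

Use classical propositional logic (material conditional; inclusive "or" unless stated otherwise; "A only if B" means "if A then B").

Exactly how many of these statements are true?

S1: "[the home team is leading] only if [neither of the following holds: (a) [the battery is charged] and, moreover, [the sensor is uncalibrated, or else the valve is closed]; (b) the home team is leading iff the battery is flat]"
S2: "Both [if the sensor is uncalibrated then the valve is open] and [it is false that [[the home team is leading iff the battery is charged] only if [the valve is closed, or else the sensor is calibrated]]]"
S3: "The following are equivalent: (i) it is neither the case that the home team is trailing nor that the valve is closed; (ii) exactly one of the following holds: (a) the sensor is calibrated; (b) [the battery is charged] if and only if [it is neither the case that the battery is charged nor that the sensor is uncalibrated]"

Let S = "the home team is leading" (F), P = "the battery is charged" (F), R = "the sensor is calibrated" (F), Q = "the valve is open" (F).

S1: In symbols: S → ((P ∧ (¬R ∨ ¬Q)) ↓ (S ↔ ¬P))

¬R = ¬F = T
¬Q = ¬F = T
¬R ∨ ¬Q = T ∨ T = T
P ∧ (¬R ∨ ¬Q) = F ∧ T = F
¬P = ¬F = T
S ↔ ¬P = F ↔ T = F
(P ∧ (¬R ∨ ¬Q)) ↓ (S ↔ ¬P) = F ↓ F = T
S → ((P ∧ (¬R ∨ ¬Q)) ↓ (S ↔ ¬P)) = F → T = T
So S1 is true.

S2: This is (¬R → Q) ∧ ¬((S ↔ P) → (¬Q ∨ R)).

¬R = ¬F = T
¬R → Q = T → F = F
S ↔ P = F ↔ F = T
¬Q = ¬F = T
¬Q ∨ R = T ∨ F = T
(S ↔ P) → (¬Q ∨ R) = T → T = T
¬((S ↔ P) → (¬Q ∨ R)) = ¬T = F
(¬R → Q) ∧ ¬((S ↔ P) → (¬Q ∨ R)) = F ∧ F = F
Thus S2 is false.

S3: Parsed as (¬S ↓ ¬Q) ↔ (R ⊕ (P ↔ (P ↓ ¬R)))

¬S = ¬F = T
¬Q = ¬F = T
¬S ↓ ¬Q = T ↓ T = F
¬R = ¬F = T
P ↓ ¬R = F ↓ T = F
P ↔ (P ↓ ¬R) = F ↔ F = T
R ⊕ (P ↔ (P ↓ ¬R)) = F ⊕ T = T
(¬S ↓ ¬Q) ↔ (R ⊕ (P ↔ (P ↓ ¬R))) = F ↔ T = F
Thus S3 is false.

True statements: 1 (S1).

1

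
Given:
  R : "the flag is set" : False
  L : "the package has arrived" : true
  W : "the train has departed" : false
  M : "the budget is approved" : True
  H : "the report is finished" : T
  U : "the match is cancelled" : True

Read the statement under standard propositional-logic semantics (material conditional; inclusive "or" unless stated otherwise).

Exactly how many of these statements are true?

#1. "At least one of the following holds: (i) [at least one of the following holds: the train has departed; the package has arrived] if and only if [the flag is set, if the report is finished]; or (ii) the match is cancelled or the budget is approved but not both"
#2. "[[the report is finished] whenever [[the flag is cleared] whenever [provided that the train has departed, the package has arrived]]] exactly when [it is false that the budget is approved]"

0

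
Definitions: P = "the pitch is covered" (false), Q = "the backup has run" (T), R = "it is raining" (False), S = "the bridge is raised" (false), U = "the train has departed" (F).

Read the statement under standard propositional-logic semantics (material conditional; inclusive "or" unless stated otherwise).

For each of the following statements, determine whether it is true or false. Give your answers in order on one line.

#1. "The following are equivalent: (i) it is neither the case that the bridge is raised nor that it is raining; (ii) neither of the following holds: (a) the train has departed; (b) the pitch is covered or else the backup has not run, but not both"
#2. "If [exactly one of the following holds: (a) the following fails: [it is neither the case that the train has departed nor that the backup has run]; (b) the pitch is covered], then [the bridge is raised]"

#1: In symbols: (S nor R) <-> (U nor (P xor ~Q))

S nor R = F nor F = T
~Q = ~T = F
P xor ~Q = F xor F = F
U nor (P xor ~Q) = F nor F = T
(S nor R) <-> (U nor (P xor ~Q)) = T <-> T = T
Hence #1 is true.

#2: Formalization: (~(U nor Q) xor P) -> S

U nor Q = F nor T = F
~(U nor Q) = ~F = T
~(U nor Q) xor P = T xor F = T
(~(U nor Q) xor P) -> S = T -> F = F
So #2 is false.

#1 true / #2 false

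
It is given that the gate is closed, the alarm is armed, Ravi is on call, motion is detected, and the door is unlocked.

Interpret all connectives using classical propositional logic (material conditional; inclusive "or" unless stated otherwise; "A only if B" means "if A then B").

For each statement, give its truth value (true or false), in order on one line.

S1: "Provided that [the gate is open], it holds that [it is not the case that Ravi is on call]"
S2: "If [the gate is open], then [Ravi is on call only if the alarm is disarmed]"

Let P = "the gate is open" (False), R = "Ravi is on call" (True), Q = "the alarm is armed" (True).

S1: Formalization: P -> not R

not R = not True = False
P -> not R = False -> False = True
Hence S1 is true.

S2: This is P -> (R -> not Q).

not Q = not True = False
R -> not Q = True -> False = False
P -> (R -> not Q) = False -> False = True
Hence S2 is true.

S1 true; S2 true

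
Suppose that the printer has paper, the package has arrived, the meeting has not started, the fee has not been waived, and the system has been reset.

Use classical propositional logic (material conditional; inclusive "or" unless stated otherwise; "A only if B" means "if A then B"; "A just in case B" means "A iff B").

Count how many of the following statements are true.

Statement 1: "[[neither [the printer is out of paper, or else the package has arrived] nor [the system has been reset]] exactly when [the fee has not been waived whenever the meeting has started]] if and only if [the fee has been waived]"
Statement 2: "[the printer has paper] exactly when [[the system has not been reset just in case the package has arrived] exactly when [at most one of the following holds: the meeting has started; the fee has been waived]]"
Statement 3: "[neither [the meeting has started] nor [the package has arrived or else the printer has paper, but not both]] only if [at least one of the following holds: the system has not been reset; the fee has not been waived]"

Let Q = "the printer has paper" (T), V = "the package has arrived" (T), K = "the system has been reset" (T), D = "the meeting has started" (F), P = "the fee has been waived" (F).

Statement 1: This is (((¬Q ∨ V) ↓ K) ↔ (D → ¬P)) ↔ P.

¬Q = ¬T = F
¬Q ∨ V = F ∨ T = T
(¬Q ∨ V) ↓ K = T ↓ T = F
¬P = ¬F = T
D → ¬P = F → T = T
((¬Q ∨ V) ↓ K) ↔ (D → ¬P) = F ↔ T = F
(((¬Q ∨ V) ↓ K) ↔ (D → ¬P)) ↔ P = F ↔ F = T
Hence Statement 1 is true.

Statement 2: Parsed as Q ↔ ((¬K ↔ V) ↔ (D ↑ P))

¬K = ¬T = F
¬K ↔ V = F ↔ T = F
D ↑ P = F ↑ F = T
(¬K ↔ V) ↔ (D ↑ P) = F ↔ T = F
Q ↔ ((¬K ↔ V) ↔ (D ↑ P)) = T ↔ F = F
So Statement 2 is false.

Statement 3: This is (D ↓ (V ⊕ Q)) → (¬K ∨ ¬P).

V ⊕ Q = T ⊕ T = F
D ↓ (V ⊕ Q) = F ↓ F = T
¬K = ¬T = F
¬P = ¬F = T
¬K ∨ ¬P = F ∨ T = T
(D ↓ (V ⊕ Q)) → (¬K ∨ ¬P) = T → T = T
So Statement 3 is true.

Count: 2.

2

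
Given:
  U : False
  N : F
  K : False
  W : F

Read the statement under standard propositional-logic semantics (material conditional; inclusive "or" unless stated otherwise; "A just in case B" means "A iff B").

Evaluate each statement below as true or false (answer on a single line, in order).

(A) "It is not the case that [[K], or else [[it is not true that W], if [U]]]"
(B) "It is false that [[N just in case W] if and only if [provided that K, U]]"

(A): Formalization: ~(K | (U -> ~W))

~W = ~F = T
U -> ~W = F -> T = T
K | (U -> ~W) = F | T = T
~(K | (U -> ~W)) = ~T = F
Hence (A) is false.

(B): In symbols: ~((N <-> W) <-> (K -> U))

N <-> W = F <-> F = T
K -> U = F -> F = T
(N <-> W) <-> (K -> U) = T <-> T = T
~((N <-> W) <-> (K -> U)) = ~T = F
Hence (B) is false.

(A) False / (B) False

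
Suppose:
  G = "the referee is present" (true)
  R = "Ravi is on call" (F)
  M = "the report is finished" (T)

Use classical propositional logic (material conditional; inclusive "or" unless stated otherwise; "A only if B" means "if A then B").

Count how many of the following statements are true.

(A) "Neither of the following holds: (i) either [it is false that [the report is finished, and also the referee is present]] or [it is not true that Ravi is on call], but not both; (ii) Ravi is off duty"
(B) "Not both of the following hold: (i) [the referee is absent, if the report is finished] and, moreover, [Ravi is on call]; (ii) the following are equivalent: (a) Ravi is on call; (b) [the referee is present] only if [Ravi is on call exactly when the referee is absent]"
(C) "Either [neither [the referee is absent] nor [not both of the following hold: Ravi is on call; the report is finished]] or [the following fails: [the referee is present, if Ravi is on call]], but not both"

(A): Formalization: (~(M & G) xor ~R) nor ~R

M & G = T & T = T
~(M & G) = ~T = F
~R = ~F = T
~(M & G) xor ~R = F xor T = T
~R = ~F = T
(~(M & G) xor ~R) nor ~R = T nor T = F
So (A) is false.

(B): Formalization: ((M -> ~G) & R) nand (R <-> (G -> (R <-> ~G)))

~G = ~T = F
M -> ~G = T -> F = F
(M -> ~G) & R = F & F = F
~G = ~T = F
R <-> ~G = F <-> F = T
G -> (R <-> ~G) = T -> T = T
R <-> (G -> (R <-> ~G)) = F <-> T = F
((M -> ~G) & R) nand (R <-> (G -> (R <-> ~G))) = F nand F = T
Thus (B) is true.

(C): This is (~G nor (R nand M)) xor ~(R -> G).

~G = ~T = F
R nand M = F nand T = T
~G nor (R nand M) = F nor T = F
R -> G = F -> T = T
~(R -> G) = ~T = F
(~G nor (R nand M)) xor ~(R -> G) = F xor F = F
Hence (C) is false.

True statements: 1.

1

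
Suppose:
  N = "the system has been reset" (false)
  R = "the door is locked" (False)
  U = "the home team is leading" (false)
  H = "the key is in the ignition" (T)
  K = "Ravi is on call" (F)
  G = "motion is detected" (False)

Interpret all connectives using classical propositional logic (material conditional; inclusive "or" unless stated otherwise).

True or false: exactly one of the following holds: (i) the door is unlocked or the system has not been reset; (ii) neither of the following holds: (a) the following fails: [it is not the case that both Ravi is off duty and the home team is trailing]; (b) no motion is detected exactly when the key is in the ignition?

True

Formalization: (~R | ~N) xor (~(~K nand ~U) nor (~G <-> H))

~R = ~F = T
~N = ~F = T
~R | ~N = T | T = T
~K = ~F = T
~U = ~F = T
~K nand ~U = T nand T = F
~(~K nand ~U) = ~F = T
~G = ~F = T
~G <-> H = T <-> T = T
~(~K nand ~U) nor (~G <-> H) = T nor T = F
(~R | ~N) xor (~(~K nand ~U) nor (~G <-> H)) = T xor F = T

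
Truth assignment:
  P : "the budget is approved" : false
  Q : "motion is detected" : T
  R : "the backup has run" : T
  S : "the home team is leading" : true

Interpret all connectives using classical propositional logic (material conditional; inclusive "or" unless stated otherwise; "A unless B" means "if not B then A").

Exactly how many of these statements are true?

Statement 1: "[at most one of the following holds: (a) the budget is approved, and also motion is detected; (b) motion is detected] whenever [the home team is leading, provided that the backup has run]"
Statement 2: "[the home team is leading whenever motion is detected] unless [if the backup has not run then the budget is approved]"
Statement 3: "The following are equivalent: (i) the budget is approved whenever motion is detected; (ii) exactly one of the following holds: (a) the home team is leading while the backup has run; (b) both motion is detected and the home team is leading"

3

Statement 1: This is (R -> S) -> ((P and Q) nand Q).

R -> S = True -> True = True
P and Q = False and True = False
(P and Q) nand Q = False nand True = True
(R -> S) -> ((P and Q) nand Q) = True -> True = True
So Statement 1 is true.

Statement 2: In symbols: (Q -> S) or (not R -> P)

Q -> S = True -> True = True
not R = not True = False
not R -> P = False -> False = True
(Q -> S) or (not R -> P) = True or True = True
Thus Statement 2 is true.

Statement 3: This is (Q -> P) iff ((S and R) xor (Q and S)).

Q -> P = True -> False = False
S and R = True and True = True
Q and S = True and True = True
(S and R) xor (Q and S) = True xor True = False
(Q -> P) iff ((S and R) xor (Q and S)) = False iff False = True
So Statement 3 is true.

True statements: 3 (Statement 1, Statement 2, Statement 3).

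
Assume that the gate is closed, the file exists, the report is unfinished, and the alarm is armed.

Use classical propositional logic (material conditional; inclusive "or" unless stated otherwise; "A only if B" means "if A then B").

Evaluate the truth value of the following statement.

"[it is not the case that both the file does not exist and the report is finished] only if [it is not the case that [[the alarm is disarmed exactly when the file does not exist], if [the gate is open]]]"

False

Let W = "the file exists" (True), H = "the report is finished" (False), G = "the gate is open" (False), Q = "the alarm is armed" (True).
Parsed as (not W nand H) -> not (G -> (not Q iff not W))

not W = not True = False
not W nand H = False nand False = True
not Q = not True = False
not W = not True = False
not Q iff not W = False iff False = True
G -> (not Q iff not W) = False -> True = True
not (G -> (not Q iff not W)) = not True = False
(not W nand H) -> not (G -> (not Q iff not W)) = True -> False = False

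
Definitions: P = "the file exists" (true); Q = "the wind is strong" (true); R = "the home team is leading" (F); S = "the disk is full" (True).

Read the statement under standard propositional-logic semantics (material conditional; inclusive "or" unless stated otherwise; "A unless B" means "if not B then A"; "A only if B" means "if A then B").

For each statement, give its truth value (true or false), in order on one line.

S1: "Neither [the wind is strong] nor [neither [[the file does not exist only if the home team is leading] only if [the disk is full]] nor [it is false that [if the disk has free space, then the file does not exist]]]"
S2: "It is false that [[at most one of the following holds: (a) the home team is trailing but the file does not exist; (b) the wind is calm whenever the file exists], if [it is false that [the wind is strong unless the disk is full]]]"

S1: Formalization: Q nor (((~P -> R) -> S) nor ~(~S -> ~P))

~P = ~T = F
~P -> R = F -> F = T
(~P -> R) -> S = T -> T = T
~S = ~T = F
~P = ~T = F
~S -> ~P = F -> F = T
~(~S -> ~P) = ~T = F
((~P -> R) -> S) nor ~(~S -> ~P) = T nor F = F
Q nor (((~P -> R) -> S) nor ~(~S -> ~P)) = T nor F = F
Hence S1 is false.

S2: Formalization: ~(~(Q | S) -> ((~R & ~P) nand (P -> ~Q)))

Q | S = T | T = T
~(Q | S) = ~T = F
~R = ~F = T
~P = ~T = F
~R & ~P = T & F = F
~Q = ~T = F
P -> ~Q = T -> F = F
(~R & ~P) nand (P -> ~Q) = F nand F = T
~(Q | S) -> ((~R & ~P) nand (P -> ~Q)) = F -> T = T
~(~(Q | S) -> ((~R & ~P) nand (P -> ~Q))) = ~T = F
So S2 is false.

S1 False, S2 False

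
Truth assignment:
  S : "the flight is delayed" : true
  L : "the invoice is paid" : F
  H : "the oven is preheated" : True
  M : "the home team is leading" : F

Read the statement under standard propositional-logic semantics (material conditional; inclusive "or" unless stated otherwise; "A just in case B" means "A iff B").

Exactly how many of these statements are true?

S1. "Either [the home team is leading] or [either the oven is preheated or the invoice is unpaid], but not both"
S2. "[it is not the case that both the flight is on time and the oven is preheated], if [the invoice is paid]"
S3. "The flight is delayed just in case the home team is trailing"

3

S1: This is M xor (H | ~L).

~L = ~F = T
H | ~L = T | T = T
M xor (H | ~L) = F xor T = T
Thus S1 is true.

S2: In symbols: L -> (~S nand H)

~S = ~T = F
~S nand H = F nand T = T
L -> (~S nand H) = F -> T = T
Thus S2 is true.

S3: Formalization: S <-> ~M

~M = ~F = T
S <-> ~M = T <-> T = T
So S3 is true.

Count: 3.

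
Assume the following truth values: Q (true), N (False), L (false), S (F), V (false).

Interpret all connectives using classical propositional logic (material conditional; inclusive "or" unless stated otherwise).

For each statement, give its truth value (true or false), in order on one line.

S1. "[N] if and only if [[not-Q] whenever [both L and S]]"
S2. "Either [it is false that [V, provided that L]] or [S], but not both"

S1: In symbols: N iff ((L and S) -> not Q)

L and S = False and False = False
not Q = not True = False
(L and S) -> not Q = False -> False = True
N iff ((L and S) -> not Q) = False iff True = False
Thus S1 is false.

S2: Formalization: not (L -> V) xor S

L -> V = False -> False = True
not (L -> V) = not True = False
not (L -> V) xor S = False xor False = False
So S2 is false.

S1 false / S2 false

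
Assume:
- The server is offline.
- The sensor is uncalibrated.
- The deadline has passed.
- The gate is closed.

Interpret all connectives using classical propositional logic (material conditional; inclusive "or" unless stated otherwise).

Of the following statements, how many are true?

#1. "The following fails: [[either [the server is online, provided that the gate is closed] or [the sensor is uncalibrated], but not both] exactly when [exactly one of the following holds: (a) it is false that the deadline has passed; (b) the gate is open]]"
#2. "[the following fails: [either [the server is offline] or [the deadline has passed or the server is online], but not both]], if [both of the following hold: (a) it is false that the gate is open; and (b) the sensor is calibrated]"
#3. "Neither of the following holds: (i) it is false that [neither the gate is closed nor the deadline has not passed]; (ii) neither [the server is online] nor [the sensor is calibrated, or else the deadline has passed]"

Let S = "the gate is open" (F), M = "the server is online" (F), L = "the sensor is calibrated" (F), K = "the deadline has passed" (T).

#1: Parsed as ~(((~S -> M) xor ~L) <-> (~K xor S))

~S = ~F = T
~S -> M = T -> F = F
~L = ~F = T
(~S -> M) xor ~L = F xor T = T
~K = ~T = F
~K xor S = F xor F = F
((~S -> M) xor ~L) <-> (~K xor S) = T <-> F = F
~(((~S -> M) xor ~L) <-> (~K xor S)) = ~F = T
So #1 is true.

#2: Formalization: (~S & L) -> ~(~M xor (K | M))

~S = ~F = T
~S & L = T & F = F
~M = ~F = T
K | M = T | F = T
~M xor (K | M) = T xor T = F
~(~M xor (K | M)) = ~F = T
(~S & L) -> ~(~M xor (K | M)) = F -> T = T
So #2 is true.

#3: Formalization: ~(~S nor ~K) nor (M nor (L | K))

~S = ~F = T
~K = ~T = F
~S nor ~K = T nor F = F
~(~S nor ~K) = ~F = T
L | K = F | T = T
M nor (L | K) = F nor T = F
~(~S nor ~K) nor (M nor (L | K)) = T nor F = F
So #3 is false.

2 of the 3 statements are true (#1, #2).

2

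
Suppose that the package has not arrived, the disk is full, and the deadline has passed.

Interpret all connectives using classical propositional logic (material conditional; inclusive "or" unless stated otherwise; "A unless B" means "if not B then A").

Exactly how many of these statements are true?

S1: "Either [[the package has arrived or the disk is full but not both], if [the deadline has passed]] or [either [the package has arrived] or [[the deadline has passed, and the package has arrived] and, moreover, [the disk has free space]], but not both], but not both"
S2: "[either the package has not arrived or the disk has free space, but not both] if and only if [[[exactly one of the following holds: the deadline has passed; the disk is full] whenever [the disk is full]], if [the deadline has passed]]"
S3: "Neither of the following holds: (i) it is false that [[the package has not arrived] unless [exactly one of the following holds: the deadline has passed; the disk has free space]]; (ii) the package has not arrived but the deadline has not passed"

2

Let R = "the deadline has passed" (True), P = "the package has arrived" (False), Q = "the disk is full" (True).

S1: In symbols: (R -> (P xor Q)) xor (P xor ((R and P) and not Q))

P xor Q = False xor True = True
R -> (P xor Q) = True -> True = True
R and P = True and False = False
not Q = not True = False
(R and P) and not Q = False and False = False
P xor ((R and P) and not Q) = False xor False = False
(R -> (P xor Q)) xor (P xor ((R and P) and not Q)) = True xor False = True
Thus S1 is true.

S2: Parsed as (not P xor not Q) iff (R -> (Q -> (R xor Q)))

not P = not False = True
not Q = not True = False
not P xor not Q = True xor False = True
R xor Q = True xor True = False
Q -> (R xor Q) = True -> False = False
R -> (Q -> (R xor Q)) = True -> False = False
(not P xor not Q) iff (R -> (Q -> (R xor Q))) = True iff False = False
Hence S2 is false.

S3: Formalization: not (not P or (R xor not Q)) nor (not P and not R)

not P = not False = True
not Q = not True = False
R xor not Q = True xor False = True
not P or (R xor not Q) = True or True = True
not (not P or (R xor not Q)) = not True = False
not P = not False = True
not R = not True = False
not P and not R = True and False = False
not (not P or (R xor not Q)) nor (not P and not R) = False nor False = True
So S3 is true.

Count: 2.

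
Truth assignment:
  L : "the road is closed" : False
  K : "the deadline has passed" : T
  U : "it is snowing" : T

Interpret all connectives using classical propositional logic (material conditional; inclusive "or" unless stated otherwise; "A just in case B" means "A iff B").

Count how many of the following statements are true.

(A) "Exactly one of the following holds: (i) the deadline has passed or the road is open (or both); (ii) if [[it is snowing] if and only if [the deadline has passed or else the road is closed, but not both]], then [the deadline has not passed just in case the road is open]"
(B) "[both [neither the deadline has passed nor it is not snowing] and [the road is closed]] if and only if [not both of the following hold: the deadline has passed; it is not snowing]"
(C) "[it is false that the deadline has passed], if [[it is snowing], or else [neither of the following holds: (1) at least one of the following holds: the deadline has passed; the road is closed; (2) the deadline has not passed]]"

1

(A): In symbols: (K ∨ ¬L) ⊕ ((U ↔ (K ⊕ L)) → (¬K ↔ ¬L))

¬L = ¬F = T
K ∨ ¬L = T ∨ T = T
K ⊕ L = T ⊕ F = T
U ↔ (K ⊕ L) = T ↔ T = T
¬K = ¬T = F
¬L = ¬F = T
¬K ↔ ¬L = F ↔ T = F
(U ↔ (K ⊕ L)) → (¬K ↔ ¬L) = T → F = F
(K ∨ ¬L) ⊕ ((U ↔ (K ⊕ L)) → (¬K ↔ ¬L)) = T ⊕ F = T
Hence (A) is true.

(B): This is ((K ↓ ¬U) ∧ L) ↔ (K ↑ ¬U).

¬U = ¬T = F
K ↓ ¬U = T ↓ F = F
(K ↓ ¬U) ∧ L = F ∧ F = F
¬U = ¬T = F
K ↑ ¬U = T ↑ F = T
((K ↓ ¬U) ∧ L) ↔ (K ↑ ¬U) = F ↔ T = F
Thus (B) is false.

(C): Parsed as (U ∨ ((K ∨ L) ↓ ¬K)) → ¬K

K ∨ L = T ∨ F = T
¬K = ¬T = F
(K ∨ L) ↓ ¬K = T ↓ F = F
U ∨ ((K ∨ L) ↓ ¬K) = T ∨ F = T
¬K = ¬T = F
(U ∨ ((K ∨ L) ↓ ¬K)) → ¬K = T → F = F
Hence (C) is false.

1 of the 3 statements is true ((A)).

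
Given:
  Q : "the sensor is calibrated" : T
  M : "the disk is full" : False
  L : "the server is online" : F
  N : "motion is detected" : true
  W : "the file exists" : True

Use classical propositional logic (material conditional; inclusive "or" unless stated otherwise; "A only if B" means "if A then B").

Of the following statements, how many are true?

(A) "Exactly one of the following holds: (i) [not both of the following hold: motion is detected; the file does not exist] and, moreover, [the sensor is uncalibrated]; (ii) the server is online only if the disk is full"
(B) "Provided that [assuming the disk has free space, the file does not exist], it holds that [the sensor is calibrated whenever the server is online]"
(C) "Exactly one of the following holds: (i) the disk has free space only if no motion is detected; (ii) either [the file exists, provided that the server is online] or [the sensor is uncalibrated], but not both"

(A): Formalization: ((N nand ~W) & ~Q) xor (L -> M)

~W = ~T = F
N nand ~W = T nand F = T
~Q = ~T = F
(N nand ~W) & ~Q = T & F = F
L -> M = F -> F = T
((N nand ~W) & ~Q) xor (L -> M) = F xor T = T
Hence (A) is true.

(B): Parsed as (~M -> ~W) -> (L -> Q)

~M = ~F = T
~W = ~T = F
~M -> ~W = T -> F = F
L -> Q = F -> T = T
(~M -> ~W) -> (L -> Q) = F -> T = T
Hence (B) is true.

(C): Formalization: (~M -> ~N) xor ((L -> W) xor ~Q)

~M = ~F = T
~N = ~T = F
~M -> ~N = T -> F = F
L -> W = F -> T = T
~Q = ~T = F
(L -> W) xor ~Q = T xor F = T
(~M -> ~N) xor ((L -> W) xor ~Q) = F xor T = T
Thus (C) is true.

3 of the 3 statements are true ((A), (B), (C)).

3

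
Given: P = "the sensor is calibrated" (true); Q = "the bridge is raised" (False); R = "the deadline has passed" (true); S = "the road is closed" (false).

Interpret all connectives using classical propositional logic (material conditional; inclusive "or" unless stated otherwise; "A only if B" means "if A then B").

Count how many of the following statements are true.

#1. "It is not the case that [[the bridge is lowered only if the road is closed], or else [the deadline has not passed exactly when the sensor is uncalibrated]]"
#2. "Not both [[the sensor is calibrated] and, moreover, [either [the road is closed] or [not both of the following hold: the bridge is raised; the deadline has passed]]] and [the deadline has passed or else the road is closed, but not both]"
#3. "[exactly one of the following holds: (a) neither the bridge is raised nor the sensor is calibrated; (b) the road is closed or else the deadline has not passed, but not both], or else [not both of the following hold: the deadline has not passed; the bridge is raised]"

#1: In symbols: ~((~Q -> S) | (~R <-> ~P))

~Q = ~F = T
~Q -> S = T -> F = F
~R = ~T = F
~P = ~T = F
~R <-> ~P = F <-> F = T
(~Q -> S) | (~R <-> ~P) = F | T = T
~((~Q -> S) | (~R <-> ~P)) = ~T = F
So #1 is false.

#2: Parsed as (P & (S | (Q nand R))) nand (R xor S)

Q nand R = F nand T = T
S | (Q nand R) = F | T = T
P & (S | (Q nand R)) = T & T = T
R xor S = T xor F = T
(P & (S | (Q nand R))) nand (R xor S) = T nand T = F
So #2 is false.

#3: In symbols: ((Q nor P) xor (S xor ~R)) | (~R nand Q)

Q nor P = F nor T = F
~R = ~T = F
S xor ~R = F xor F = F
(Q nor P) xor (S xor ~R) = F xor F = F
~R = ~T = F
~R nand Q = F nand F = T
((Q nor P) xor (S xor ~R)) | (~R nand Q) = F | T = T
So #3 is true.

True statements: 1.

1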